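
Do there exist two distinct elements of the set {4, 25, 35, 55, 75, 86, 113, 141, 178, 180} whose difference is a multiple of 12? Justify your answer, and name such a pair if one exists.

Two integers differ by a multiple of 12 exactly when they have the same residue mod 12. The residues are 4↦4, 25↦1, 35↦11, 55↦7, 75↦3, 86↦2, 113↦5, 141↦9, 178↦10, 180↦0.
No residue repeats among the 10 elements, so no pair has difference ≡ 0 (mod 12).

There is no such pair.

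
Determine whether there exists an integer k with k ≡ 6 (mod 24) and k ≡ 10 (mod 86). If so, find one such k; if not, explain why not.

k = 870

The moduli are not coprime: gcd(24, 86) = 2. Compatibility requires 2 ∣ (10 − 6) = 4, which holds, so solutions exist.
Write k = 6 + 24t. Then 24t ≡ 10 − 6 ≡ 4 (mod 86); dividing through by 2 gives 12t ≡ 2 (mod 43).
To invert 12 modulo 43: 43 = 3·12 + 7, 12 = 1·7 + 5, 7 = 1·5 + 2, 5 = 2·2 + 1, 2 = 2·1 + 0, and unwinding, 1 = 5 − 2·2 = 5 − 2·(7 − 1·5) = −2·7 + 3·5 = −2·7 + 3·(12 − 1·7) = 3·12 − 5·7 = 3·12 − 5·(43 − 3·12) = −5·43 + 18·12. Thus 12⁻¹ ≡ 18 (mod 43).
Therefore t ≡ 18·2 = 36 (mod 43).
Then k = 6 + 24·36 = 870.
Indeed 870 ≡ 6 (mod 24) and 870 ≡ 10 (mod 86).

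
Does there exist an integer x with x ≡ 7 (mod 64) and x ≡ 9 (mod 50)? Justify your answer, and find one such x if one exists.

x = 1159

gcd(64, 50) = 2. A simultaneous solution exists iff 7 ≡ 9 (mod 2); here 7 mod 2 = 1 = 9 mod 2, so it does.
Write x = 7 + 64t. Then 64t ≡ 9 − 7 ≡ 2 (mod 50); dividing through by 2 gives 32t ≡ 1 (mod 25).
32 ≡ 7 (mod 25), so this reads 7t ≡ 1 (mod 25). Note 7·18 = 126 ≡ 1 (mod 25) (as 126 − 1 = 5·25), so 7⁻¹ ≡ 18.
Therefore t ≡ 18·1 = 18 (mod 25).
Then x = 7 + 64·18 = 1159.
Verify: 1159 = 18·64 + 7 and 1159 = 23·50 + 9. ✓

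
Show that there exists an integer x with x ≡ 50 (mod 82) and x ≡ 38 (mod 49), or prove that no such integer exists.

The moduli 82 and 49 are coprime, so by the Chinese Remainder Theorem a unique solution modulo 4018 exists.
Write x = 50 + 82t and require 50 + 82t ≡ 38 (mod 49), i.e. 82t ≡ 37 (mod 49).
82 ≡ 33 (mod 49), so this reads 33t ≡ 37 (mod 49). Invert 33 mod 49 by the Euclidean algorithm: 49 = 1·33 + 16, 33 = 2·16 + 1, 16 = 16·1 + 0; back-substituting, 1 = 33 − 2·16 = 33 − 2·(49 − 1·33) = −2·49 + 3·33. Hence 33·3 ≡ 1, so 33⁻¹ ≡ 3 (mod 49).
Multiplying by 3: t ≡ 3·37 = 111 ≡ 13 (mod 49).
Taking t = 13 gives x = 50 + 82·13 = 1116.
Check: 1116 mod 82 = 50, 1116 mod 49 = 38. ✓

x = 1116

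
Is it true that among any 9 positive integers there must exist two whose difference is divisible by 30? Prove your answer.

Take the 9 consecutive integers 92, 93, …, 100: their residues mod 30 are all distinct because 9 ≤ 30.
Any two of them differ by at most 8 < 30 and by at least 1, so no difference is a multiple of 30.

No; for instance {92, 93, 94, 95, 96, 97, 98, 99, 100} is a counterexample.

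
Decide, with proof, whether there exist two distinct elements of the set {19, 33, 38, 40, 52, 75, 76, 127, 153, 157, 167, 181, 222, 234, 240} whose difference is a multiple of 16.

No, no such pair exists.

Two integers differ by a multiple of 16 exactly when they have the same residue mod 16. The residues are 19↦3, 33↦1, 38↦6, 40↦8, 52↦4, 75↦11, 76↦12, 127↦15, 153↦9, 157↦13, 167↦7, 181↦5, 222↦14, 234↦10, 240↦0.
These 15 residues are pairwise different, hence no difference of two elements is divisible by 16.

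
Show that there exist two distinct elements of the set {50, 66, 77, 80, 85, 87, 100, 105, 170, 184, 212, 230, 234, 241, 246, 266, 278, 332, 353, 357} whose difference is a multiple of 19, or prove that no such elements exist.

Yes: 50 and 278.

50 mod 19 = 12 and 278 mod 19 = 12, so 278 − 50 = 228 = 12·19.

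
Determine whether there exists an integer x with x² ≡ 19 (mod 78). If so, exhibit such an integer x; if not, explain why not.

Reduce modulo 13, which divides 78: we would need x² ≡ 6 (mod 13).
Computing x² mod 13 for x = 0, 1, …, 6 (enough, by the symmetry x ↦ 13 − x) gives 0, 1, 4, 9, 3, 12, 10.
The set of squares mod 13 is therefore {0, 1, 3, 4, 9, 10, 12}, which does not contain 6.
Hence no integer x has x² ≡ 19 (mod 78).

No, no such integer exists.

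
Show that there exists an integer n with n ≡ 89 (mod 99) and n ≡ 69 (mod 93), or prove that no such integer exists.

Reduce both congruences modulo 3, which divides 99 and 93: they say n ≡ 89 (mod 3) and n ≡ 69 (mod 3).
But 89 mod 3 = 2 while 69 mod 3 = 0, a contradiction.
Therefore no such n exists.

There is no such integer.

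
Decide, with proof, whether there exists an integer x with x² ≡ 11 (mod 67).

There is no such integer.

Apply Euler's criterion with the prime 67: 11 is a quadratic residue iff 11^33 ≡ 1 (mod 67), and a non-residue iff it is ≡ −1.
Repeated squaring mod 67: 11^2 = 121 ≡ 54; 11^4 ≡ 54² = 2916 ≡ 35; 11^8 ≡ 35² = 1225 ≡ 19; 11^16 ≡ 19² = 361 ≡ 26; 11^32 ≡ 26² = 676 ≡ 6.
Since 33 = 32 + 1, 11^33 ≡ 6 · 11; multiplying out mod 67: 6·11 = 66 ≡ 66. Thus 11^33 ≡ 66 ≡ −1 (mod 67).
By Euler's criterion 11 is a quadratic non-residue mod 67: no x satisfies x² ≡ 11 (mod 67).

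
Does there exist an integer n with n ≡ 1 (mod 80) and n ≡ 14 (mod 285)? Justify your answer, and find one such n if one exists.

No, no such integer exists.

Reduce both congruences modulo 5, which divides 80 and 285: they say n ≡ 1 (mod 5) and n ≡ 14 (mod 5).
However 1 ≡ 1 and 14 ≡ 4 (mod 5), and 1 ≠ 4.
Therefore no such n exists.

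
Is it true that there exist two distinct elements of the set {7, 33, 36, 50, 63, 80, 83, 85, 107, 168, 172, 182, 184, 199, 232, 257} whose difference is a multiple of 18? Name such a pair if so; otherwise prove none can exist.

No, no such pair exists.

Residues mod 18: 7↦7, 33↦15, 36↦0, 50↦14, 63↦9, 80↦8, 83↦11, 85↦13, 107↦17, 168↦6, 172↦10, 182↦2, 184↦4, 199↦1, 232↦16, 257↦5.
All 16 residues are distinct, so no two elements differ by a multiple of 18.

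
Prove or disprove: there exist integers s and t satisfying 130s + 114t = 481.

Both 130 and 114 are divisible by gcd(130, 114) = 2, hence so is any combination 130s + 114t.
But 481 is not a multiple of 2 (it leaves remainder 1).
Therefore 130s + 114t = 481 has no solution in integers.

No, no such integers exist.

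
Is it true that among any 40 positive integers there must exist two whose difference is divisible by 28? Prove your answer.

Yes.

Each integer lies in one of the 28 residue classes modulo 28.
With 40 integers and only 28 classes, the pigeonhole principle forces two of them, say a and b, into the same class.
Then a ≡ b (mod 28), i.e. 28 ∣ (a − b).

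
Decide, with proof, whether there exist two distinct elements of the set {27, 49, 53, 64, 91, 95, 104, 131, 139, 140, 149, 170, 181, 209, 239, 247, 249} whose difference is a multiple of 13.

Reduce each element mod 13: 27↦1, 49↦10, 53↦1, 64↦12, 91↦0, 95↦4, 104↦0, 131↦1, 139↦9, 140↦10, 149↦6, 170↦1, 181↦12, 209↦1, 239↦5, 247↦0, 249↦2. The residue 1 repeats (at 27 and 53), and 53 − 27 = 26 = 2·13.

Yes: 27 and 53.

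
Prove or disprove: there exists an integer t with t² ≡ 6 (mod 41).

No, no such integer exists.

41 is prime, so by Euler's criterion 6 is a square mod 41 iff 6^((41−1)/2) = 6^20 ≡ 1 (mod 41).
Squaring successively (mod 41): 6^2 = 36 ≡ 36; 6^4 ≡ 36² = 1296 ≡ 25; 6^8 ≡ 25² = 625 ≡ 10; 6^16 ≡ 10² = 100 ≡ 18.
Since 20 = 16 + 4, 6^20 ≡ 18 · 25; multiplying out mod 41: 18·25 = 450 ≡ 40. Thus 6^20 ≡ 40 ≡ −1 (mod 41).
The value −1 means 6 is a non-residue modulo 41, so t² ≡ 6 (mod 41) is impossible.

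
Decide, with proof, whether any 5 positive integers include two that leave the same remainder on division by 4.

Partition the integers by their residue mod 4; there are 4 classes.
Since 5 > 4, two of the 5 integers must share a residue class by the pigeonhole principle; call them a and b.
So a and b have equal remainders mod 4, which is exactly what was to be shown.

True.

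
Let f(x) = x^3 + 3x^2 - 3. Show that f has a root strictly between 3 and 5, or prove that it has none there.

f has no root in that interval.

The endpoint values f(3) = 51 and f(5) = 197 are both positive. Claim: f(x) > 0 for every x in (3, 5).
Shift to the endpoint 3: with x = 3 + u (0 < u < 2), one computes f(3 + u) = u^3 + 12u^2 + 45u + 51.
The nonzero coefficients here are all positive, so for u > 0 every term is positive (or zero), and the constant term 51 is strictly positive.
Therefore f(x) > 0 throughout (3, 5), and f has no zero there.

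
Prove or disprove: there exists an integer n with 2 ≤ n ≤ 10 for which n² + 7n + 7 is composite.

At n = 2: 2² + 7·2 + 7 = 25 = 5·5, which is composite.

n = 2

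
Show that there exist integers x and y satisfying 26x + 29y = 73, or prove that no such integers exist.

Since gcd(26, 29) = 1, every integer is an integer combination of 26 and 29.
Dividing repeatedly: 29 = 1·26 + 3, 26 = 8·3 + 2, 3 = 1·2 + 1, 2 = 2·1 + 0.
Working back up the chain: 1 = 3 − 1·2 = 3 − (26 − 8·3) = −26 + 9·3 = −26 + 9·(29 − 1·26) = 9·29 − 10·26. So 26·(-10) + 29·9 = 1.
Times 73: 26·(-730) + 29·657 = 73, so (-730, 657) solves it.
The general solution is x = -730 + 29k, y = 657 − 26k; taking k = 26 gives the smaller pair x = 24, y = -19.
Indeed 26·24 + 29·(-19) = 624 − 551 = 73.

x = 24, y = -19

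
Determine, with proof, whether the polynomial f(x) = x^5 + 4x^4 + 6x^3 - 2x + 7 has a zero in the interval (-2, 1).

Such a root exists.

f(-2) = -5 and f(1) = 16, which have opposite signs.
Since f is a polynomial it is continuous on [-2, 1].
By the Intermediate Value Theorem, f takes the value 0 somewhere in the open interval.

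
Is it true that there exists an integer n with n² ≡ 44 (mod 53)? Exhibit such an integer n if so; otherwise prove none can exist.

Take n = 37. Then 37² = 1369 = 25·53 + 44, so 37² ≡ 44 (mod 53).

n = 37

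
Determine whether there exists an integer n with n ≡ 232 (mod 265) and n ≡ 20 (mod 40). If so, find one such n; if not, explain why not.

There is no such integer.

Both moduli are multiples of 5 = gcd(265, 40), so any solution would satisfy n ≡ 232 and n ≡ 20 modulo 5 simultaneously.
However 232 ≡ 2 and 20 ≡ 0 (mod 5), and 2 ≠ 0.
So no integer satisfies both congruences.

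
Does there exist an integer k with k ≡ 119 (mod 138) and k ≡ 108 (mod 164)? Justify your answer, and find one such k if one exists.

There is no such integer.

Reduce both congruences modulo 2, which divides 138 and 164: they say k ≡ 119 (mod 2) and k ≡ 108 (mod 2).
These are incompatible: 119 − 108 = 11 is not divisible by 2.
Therefore no such k exists.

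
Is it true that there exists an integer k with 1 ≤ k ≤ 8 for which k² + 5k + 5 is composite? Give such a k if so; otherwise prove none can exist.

k = 5

At k = 5: 5² + 5·5 + 5 = 55 = 5·11, which is composite.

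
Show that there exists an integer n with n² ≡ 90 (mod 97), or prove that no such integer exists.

97 is prime, so by Euler's criterion 90 is a square mod 97 iff 90^((97−1)/2) = 90^48 ≡ 1 (mod 97).
Repeated squaring mod 97: 90^2 = 8100 ≡ 49; 90^4 ≡ 49² = 2401 ≡ 73; 90^8 ≡ 73² = 5329 ≡ 91; 90^16 ≡ 91² = 8281 ≡ 36; 90^32 ≡ 36² = 1296 ≡ 35.
Since 48 = 32 + 16, 90^48 ≡ 35 · 36; multiplying out mod 97: 35·36 = 1260 ≡ 96. Thus 90^48 ≡ 96 ≡ −1 (mod 97).
By Euler's criterion 90 is a quadratic non-residue mod 97: no n satisfies n² ≡ 90 (mod 97).

No such integer exists.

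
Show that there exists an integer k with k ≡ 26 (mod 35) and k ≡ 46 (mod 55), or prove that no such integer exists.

k = 376

gcd(35, 55) = 5. A simultaneous solution exists iff 26 ≡ 46 (mod 5); here 26 mod 5 = 1 = 46 mod 5, so it does.
Write k = 26 + 35t. Then 35t ≡ 46 − 26 ≡ 20 (mod 55); dividing through by 5 gives 7t ≡ 4 (mod 11).
Since 7·8 = 56 = 5·11 + 1, the inverse of 7 mod 11 is 8.
Multiplying by 8: t ≡ 8·4 = 32 ≡ 10 (mod 11).
Then k = 26 + 35·10 = 376.
Verify: 376 = 10·35 + 26 and 376 = 6·55 + 46. ✓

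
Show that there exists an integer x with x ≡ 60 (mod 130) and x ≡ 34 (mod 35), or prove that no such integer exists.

gcd(130, 35) = 5. If x ≡ 60 (mod 130) and x ≡ 34 (mod 35), then x ≡ 60 (mod 5) and x ≡ 34 (mod 5).
However 60 ≡ 0 and 34 ≡ 4 (mod 5), and 0 ≠ 4.
So no integer satisfies both congruences.

No such integer exists.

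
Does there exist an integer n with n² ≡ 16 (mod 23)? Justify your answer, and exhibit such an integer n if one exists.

Take n = 19. Then 19² = 361 = 15·23 + 16, so 19² ≡ 16 (mod 23).

n = 19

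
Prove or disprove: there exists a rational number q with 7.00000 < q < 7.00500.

Multiplying by 201: 201·7.00000 = 1407.00000 and 201·7.00500 = 1408.00500, so the integer 1408 lies strictly between them.
Dividing back, 7.00000 < 1408/201 < 7.00500, and 1408/201 is rational.

q = 1408/201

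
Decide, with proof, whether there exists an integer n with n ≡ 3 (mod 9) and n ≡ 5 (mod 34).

n = 39

gcd(9, 34) = 1, so the Chinese Remainder Theorem guarantees exactly one residue class mod 306 satisfying both.
Write n = 3 + 9t and require 3 + 9t ≡ 5 (mod 34), i.e. 9t ≡ 2 (mod 34).
Invert 9 mod 34 by the Euclidean algorithm: 34 = 3·9 + 7, 9 = 1·7 + 2, 7 = 3·2 + 1, 2 = 2·1 + 0; back-substituting, 1 = 7 − 3·2 = 7 − 3·(9 − 1·7) = −3·9 + 4·7 = −3·9 + 4·(34 − 3·9) = 4·34 − 15·9. Hence 9·(-15) ≡ 1, so 9⁻¹ ≡ -15 ≡ 19 (mod 34).
Multiplying by 19: t ≡ 19·2 = 38 ≡ 4 (mod 34).
Taking t = 4 gives n = 3 + 9·4 = 39.
Indeed 39 ≡ 3 (mod 9) and 39 ≡ 5 (mod 34).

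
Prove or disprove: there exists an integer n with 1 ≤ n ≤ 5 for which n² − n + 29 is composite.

At n = 5: 5² − 5 + 29 = 49 = 7·7, which is composite.

n = 5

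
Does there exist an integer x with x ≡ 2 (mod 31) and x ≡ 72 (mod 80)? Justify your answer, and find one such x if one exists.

gcd(31, 80) = 1, so the Chinese Remainder Theorem guarantees exactly one residue class mod 2480 satisfying both.
Write x = 2 + 31t and require 2 + 31t ≡ 72 (mod 80), i.e. 31t ≡ 70 (mod 80).
Note 31·31 = 961 ≡ 1 (mod 80) (as 961 − 1 = 12·80), so 31⁻¹ ≡ 31.
Multiplying by 31: t ≡ 31·70 = 2170 ≡ 10 (mod 80).
Taking t = 10 gives x = 2 + 31·10 = 312.
Verify: 312 = 10·31 + 2 and 312 = 3·80 + 72. ✓

x = 312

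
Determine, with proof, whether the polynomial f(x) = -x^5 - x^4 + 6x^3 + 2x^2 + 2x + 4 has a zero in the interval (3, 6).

The endpoint values f(3) = -134 and f(6) = -7688 are both negative. Claim: f(x) < 0 for every x in (3, 6).
Shift to the endpoint 3: with x = 3 + u (0 < u < 3), one computes f(3 + u) = -u^5 - 16u^4 - 96u^3 - 268u^2 - 337u - 134.
The nonzero coefficients here are all negative, so for u > 0 every term is negative (or zero), and the constant term -134 is strictly negative.
Therefore f(x) < 0 throughout (3, 6), and f has no zero there.

f has no root in that interval.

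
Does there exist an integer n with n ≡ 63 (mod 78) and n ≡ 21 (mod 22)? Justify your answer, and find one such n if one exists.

The moduli are not coprime: gcd(78, 22) = 2. Compatibility requires 2 ∣ (21 − 63) = -42, which holds, so solutions exist.
The integers ≡ 63 (mod 78) are 63, 141, 219, …; their remainders mod 22 are 19, 9, 21, so n = 219 is the first that is ≡ 21 (mod 22).
Verify: 219 = 2·78 + 63 and 219 = 9·22 + 21. ✓

n = 219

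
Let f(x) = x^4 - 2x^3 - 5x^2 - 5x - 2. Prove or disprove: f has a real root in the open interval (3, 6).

f(3) = -35 and f(6) = 652, which have opposite signs.
f is continuous everywhere (it is a polynomial), in particular on [3, 6].
By the Intermediate Value Theorem, f takes the value 0 somewhere in the open interval.

Yes, f has a root in the interval.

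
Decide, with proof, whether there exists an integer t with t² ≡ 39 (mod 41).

t = 30

t = 30 works: 30² = 900, and 900 − 39 = 861 = 21·41.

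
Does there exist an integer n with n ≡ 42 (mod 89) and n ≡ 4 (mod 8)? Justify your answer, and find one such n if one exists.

The moduli 89 and 8 are coprime, so by the Chinese Remainder Theorem a unique solution modulo 712 exists.
Any solution of the first congruence is n = 42 + 89t; substituting into the second, 89t ≡ 4 − 42 ≡ 2 (mod 8).
89 ≡ 1 (mod 8), so this reads 1t ≡ 2 (mod 8). So t ≡ 2 (mod 8).
Taking t = 2 gives n = 42 + 89·2 = 220.
Indeed 220 ≡ 42 (mod 89) and 220 ≡ 4 (mod 8).

n = 220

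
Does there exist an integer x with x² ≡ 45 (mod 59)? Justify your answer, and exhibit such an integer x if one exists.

x = 35

Take x = 35. Then 35² = 1225 = 20·59 + 45, so 35² ≡ 45 (mod 59).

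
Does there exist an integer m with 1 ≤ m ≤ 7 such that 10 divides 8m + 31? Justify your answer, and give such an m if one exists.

For m = 1, 2, …, 7 the values of 8m + 31 modulo 10 are 9, 7, 5, 3, 1, 9, 7 respectively.
Since 0 is absent from this list, 10 ∤ 8m + 31 for every m with 1 ≤ m ≤ 7.

No, no such integer m in that range exists.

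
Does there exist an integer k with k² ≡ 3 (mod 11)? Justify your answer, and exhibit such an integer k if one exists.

k = 5 works: 5² = 25, and 25 − 3 = 22 = 2·11.

k = 5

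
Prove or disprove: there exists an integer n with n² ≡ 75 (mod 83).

n = 18

Take n = 18. Then 18² = 324 = 3·83 + 75, so 18² ≡ 75 (mod 83).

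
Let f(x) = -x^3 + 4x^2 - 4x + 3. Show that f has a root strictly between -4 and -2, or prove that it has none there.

No.

f(-4) = 147 and f(-2) = 35, both positive, so a sign-change argument is unavailable; we show f keeps this sign on the whole interval.
Shift to the endpoint -2: with x = -2 − u (0 < u < 2), one computes f(-2 − u) = u^3 + 10u^2 + 32u + 35.
All 4 nonzero coefficients of this polynomial in u are positive; hence for u > 0 the value is a sum of positive terms (the constant 35 among them).
Therefore f(x) > 0 throughout (-4, -2), and f has no zero there.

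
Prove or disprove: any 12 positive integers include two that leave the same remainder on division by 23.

No, the set {54, 55, 56, 57, 58, 59, 60, 61, 62, 63, 64, 65} is a counterexample.

Take the 12 consecutive integers 54, 55, …, 65: their residues mod 23 are all distinct because 12 ≤ 23.
So no two of them leave the same remainder on division by 23; the claim fails for this set.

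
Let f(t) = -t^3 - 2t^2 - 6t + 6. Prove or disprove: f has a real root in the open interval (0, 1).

Such a root exists.

f(0) = 6 and f(1) = -3, which have opposite signs.
Since f is a polynomial it is continuous on [0, 1].
By the Intermediate Value Theorem f must vanish at some point of (0, 1).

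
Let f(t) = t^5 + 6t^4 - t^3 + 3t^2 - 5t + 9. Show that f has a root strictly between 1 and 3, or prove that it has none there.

No such root exists.

f(1) = 13 and f(3) = 723, both positive, so a sign-change argument is unavailable; we show f keeps this sign on the whole interval.
Substitute t = 1 + u, where 0 < u < 2 on the interval. Expanding, f(1 + u) = u^5 + 11u^4 + 33u^3 + 46u^2 + 27u + 13.
The nonzero coefficients here are all positive, so for u > 0 every term is positive (or zero), and the constant term 13 is strictly positive.
Therefore f(t) > 0 throughout (1, 3), and f has no zero there.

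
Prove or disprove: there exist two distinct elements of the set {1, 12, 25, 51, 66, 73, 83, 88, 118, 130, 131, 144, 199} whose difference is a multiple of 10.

The pair (1, 51) works.

1 mod 10 = 1 and 51 mod 10 = 1, so 51 − 1 = 50 = 5·10.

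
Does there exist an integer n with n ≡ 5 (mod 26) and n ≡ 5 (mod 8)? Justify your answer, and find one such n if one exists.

n = 5

gcd(26, 8) = 2. A simultaneous solution exists iff 5 ≡ 5 (mod 2); here 5 mod 2 = 1 = 5 mod 2, so it does.
The smallest candidate n = 5 works directly: 5 ≡ 5 (mod 8).
Indeed 5 ≡ 5 (mod 26) and 5 ≡ 5 (mod 8).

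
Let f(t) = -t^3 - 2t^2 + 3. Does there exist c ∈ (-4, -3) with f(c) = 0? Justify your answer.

f(-4) = 35 and f(-3) = 12, both positive, so a sign-change argument is unavailable; we show f keeps this sign on the whole interval.
Shift to the endpoint -3: with t = -3 − u (0 < u < 1), one computes f(-3 − u) = u^3 + 7u^2 + 15u + 12.
All 4 nonzero coefficients of this polynomial in u are positive; hence for u > 0 the value is a sum of positive terms (the constant 12 among them).
Therefore f(t) > 0 throughout (-4, -3), and f has no zero there.

No.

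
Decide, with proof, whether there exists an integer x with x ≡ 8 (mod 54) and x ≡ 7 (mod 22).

Reduce both congruences modulo 2, which divides 54 and 22: they say x ≡ 8 (mod 2) and x ≡ 7 (mod 2).
These are incompatible: 8 − 7 = 1 is not divisible by 2.
So no integer satisfies both congruences.

No such integer exists.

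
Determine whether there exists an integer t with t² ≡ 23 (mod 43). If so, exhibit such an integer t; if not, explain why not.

t = 25

t = 25 works: 25² = 625, and 625 − 23 = 602 = 14·43.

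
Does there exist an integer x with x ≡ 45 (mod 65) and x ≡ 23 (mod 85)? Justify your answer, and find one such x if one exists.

gcd(65, 85) = 5. If x ≡ 45 (mod 65) and x ≡ 23 (mod 85), then x ≡ 45 (mod 5) and x ≡ 23 (mod 5).
These are incompatible: 45 − 23 = 22 is not divisible by 5.
Hence the system has no solution.

No such integer exists.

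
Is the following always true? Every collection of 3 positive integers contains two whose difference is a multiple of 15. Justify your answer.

Consider the 3 integers 20, 21, 22. They lie in distinct residue classes modulo 15, since 3 ≤ 15.
No two share a residue, so no pair has difference divisible by 15; the claim fails for this set.

No, the set {20, 21, 22} is a counterexample.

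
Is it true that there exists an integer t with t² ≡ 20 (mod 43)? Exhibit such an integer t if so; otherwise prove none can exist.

There is no such integer.

Apply Euler's criterion with the prime 43: 20 is a quadratic residue iff 20^21 ≡ 1 (mod 43), and a non-residue iff it is ≡ −1.
Repeated squaring mod 43: 20^2 = 400 ≡ 13; 20^4 ≡ 13² = 169 ≡ 40; 20^8 ≡ 40² = 1600 ≡ 9; 20^16 ≡ 9² = 81 ≡ 38.
Since 21 = 16 + 4 + 1, 20^21 ≡ 38 · 40 · 20; multiplying out mod 43: 38·40 = 1520 ≡ 15, then 15·20 = 300 ≡ 42. Thus 20^21 ≡ 42 ≡ −1 (mod 43).
The value −1 means 20 is a non-residue modulo 43, so t² ≡ 20 (mod 43) is impossible.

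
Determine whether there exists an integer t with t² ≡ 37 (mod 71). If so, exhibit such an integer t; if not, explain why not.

t = 26

Take t = 26. Then 26² = 676 = 9·71 + 37, so 26² ≡ 37 (mod 71).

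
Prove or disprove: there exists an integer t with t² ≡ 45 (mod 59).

Take t = 35. Then 35² = 1225 = 20·59 + 45, so 35² ≡ 45 (mod 59).

t = 35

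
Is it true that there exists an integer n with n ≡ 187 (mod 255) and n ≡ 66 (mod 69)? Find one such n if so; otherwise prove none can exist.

There is no such integer.

Reduce both congruences modulo 3, which divides 255 and 69: they say n ≡ 187 (mod 3) and n ≡ 66 (mod 3).
But 187 mod 3 = 1 while 66 mod 3 = 0, a contradiction.
Therefore no such n exists.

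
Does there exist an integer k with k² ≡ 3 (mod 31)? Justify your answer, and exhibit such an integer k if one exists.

No, no such integer exists.

31 is prime, so by Euler's criterion 3 is a square mod 31 iff 3^((31−1)/2) = 3^15 ≡ 1 (mod 31).
Repeated squaring mod 31: 3^2 = 9 ≡ 9; 3^4 ≡ 9² = 81 ≡ 19; 3^8 ≡ 19² = 361 ≡ 20.
Since 15 = 8 + 4 + 2 + 1, 3^15 ≡ 20 · 19 · 9 · 3; multiplying out mod 31: 20·19 = 380 ≡ 8, then 8·9 = 72 ≡ 10, then 10·3 = 30 ≡ 30. Thus 3^15 ≡ 30 ≡ −1 (mod 31).
The value −1 means 3 is a non-residue modulo 31, so k² ≡ 3 (mod 31) is impossible.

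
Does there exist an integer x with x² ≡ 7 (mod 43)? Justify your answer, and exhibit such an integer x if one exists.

Apply Euler's criterion with the prime 43: 7 is a quadratic residue iff 7^21 ≡ 1 (mod 43), and a non-residue iff it is ≡ −1.
Squaring successively (mod 43): 7^2 = 49 ≡ 6; 7^4 ≡ 6² = 36 ≡ 36; 7^8 ≡ 36² = 1296 ≡ 6; 7^16 ≡ 6² = 36 ≡ 36.
Since 21 = 16 + 4 + 1, 7^21 ≡ 36 · 36 · 7; multiplying out mod 43: 36·36 = 1296 ≡ 6, then 6·7 = 42 ≡ 42. Thus 7^21 ≡ 42 ≡ −1 (mod 43).
The value −1 means 7 is a non-residue modulo 43, so x² ≡ 7 (mod 43) is impossible.

There is no such integer.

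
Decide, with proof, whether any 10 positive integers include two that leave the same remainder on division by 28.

No; for instance {20, 21, 22, 23, 24, 25, 26, 27, 28, 29} is a counterexample.

Take the 10 consecutive integers 20, 21, …, 29: their residues mod 28 are all distinct because 10 ≤ 28.
Hence this collection has no pair with equal remainders mod 28, disproving the claim.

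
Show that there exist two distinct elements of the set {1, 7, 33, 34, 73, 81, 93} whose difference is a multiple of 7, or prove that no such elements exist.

There is no such pair.

Two integers differ by a multiple of 7 exactly when they have the same residue mod 7. The residues are 1↦1, 7↦0, 33↦5, 34↦6, 73↦3, 81↦4, 93↦2.
These 7 residues are pairwise different, hence no difference of two elements is divisible by 7.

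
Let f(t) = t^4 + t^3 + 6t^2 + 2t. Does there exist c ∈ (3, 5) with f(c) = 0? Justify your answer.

f(3) = 168 and f(5) = 910, both positive, so a sign-change argument is unavailable; we show f keeps this sign on the whole interval.
Shift to the endpoint 3: with t = 3 + u (0 < u < 2), one computes f(3 + u) = u^4 + 13u^3 + 69u^2 + 173u + 168.
The nonzero coefficients here are all positive, so for u > 0 every term is positive (or zero), and the constant term 168 is strictly positive.
Therefore f(t) > 0 throughout (3, 5), and f has no zero there.

No.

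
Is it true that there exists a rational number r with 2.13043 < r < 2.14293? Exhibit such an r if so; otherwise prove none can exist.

r = 15/7

Multiplying by 7: 7·2.13043 = 14.91301 and 7·2.14293 = 15.00051, so the integer 15 lies strictly between them.
So r = 15/7 works: it is a ratio of integers, and dividing 7·2.13043 < 15 < 7·2.14293 through by 7 gives 2.13043 < 15/7 < 2.14293.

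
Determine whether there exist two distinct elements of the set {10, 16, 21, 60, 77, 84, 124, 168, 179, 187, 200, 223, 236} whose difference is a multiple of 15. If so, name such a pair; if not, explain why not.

Reduce each element modulo 15: 10↦10, 16↦1, 21↦6, 60↦0, 77↦2, 84↦9, 124↦4, 168↦3, 179↦14, 187↦7, 200↦5, 223↦13, 236↦11.
These 13 residues are pairwise different, hence no difference of two elements is divisible by 15.

No such pair exists.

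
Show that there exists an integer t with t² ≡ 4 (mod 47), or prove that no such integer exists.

t = 2

Take t = 2. Then 2² = 4, and since 0 ≤ 4 < 47 this is already reduced: 2² ≡ 4 (mod 47).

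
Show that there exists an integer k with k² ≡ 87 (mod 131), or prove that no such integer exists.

Apply Euler's criterion with the prime 131: 87 is a quadratic residue iff 87^65 ≡ 1 (mod 131), and a non-residue iff it is ≡ −1.
Repeated squaring mod 131: 87^2 = 7569 ≡ 102; 87^4 ≡ 102² = 10404 ≡ 55; 87^8 ≡ 55² = 3025 ≡ 12; 87^16 ≡ 12² = 144 ≡ 13; 87^32 ≡ 13² = 169 ≡ 38; 87^64 ≡ 38² = 1444 ≡ 3.
Since 65 = 64 + 1, 87^65 ≡ 3 · 87; multiplying out mod 131: 3·87 = 261 ≡ 130. Thus 87^65 ≡ 130 ≡ −1 (mod 131).
By Euler's criterion 87 is a quadratic non-residue mod 131: no k satisfies k² ≡ 87 (mod 131).

No such integer exists.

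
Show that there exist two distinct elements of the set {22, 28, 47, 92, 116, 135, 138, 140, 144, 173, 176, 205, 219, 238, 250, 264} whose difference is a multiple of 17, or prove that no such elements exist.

Two integers differ by a multiple of 17 exactly when they have the same residue mod 17. The residues are 22↦5, 28↦11, 47↦13, 92↦7, 116↦14, 135↦16, 138↦2, 140↦4, 144↦8, 173↦3, 176↦6, 205↦1, 219↦15, 238↦0, 250↦12, 264↦9.
No residue repeats among the 16 elements, so no pair has difference ≡ 0 (mod 17).

No such pair exists.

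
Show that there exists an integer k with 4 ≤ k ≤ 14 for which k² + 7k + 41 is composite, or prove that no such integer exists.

At k = 9: 9² + 7·9 + 41 = 185 = 5·37, which is composite.

k = 9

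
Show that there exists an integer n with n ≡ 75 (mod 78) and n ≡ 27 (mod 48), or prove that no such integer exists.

n = 75

The moduli are not coprime: gcd(78, 48) = 6. Compatibility requires 6 ∣ (27 − 75) = -48, which holds, so solutions exist.
The smallest candidate n = 75 works directly: 75 ≡ 27 (mod 48).
Verify: 75 = 0·78 + 75 and 75 = 1·48 + 27. ✓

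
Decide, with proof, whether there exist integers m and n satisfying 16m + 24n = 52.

Any value of 16m + 24n is a multiple of gcd(16, 24) = 8.
However 52 leaves remainder 4 on division by 8.
Therefore 16m + 24n = 52 has no solution in integers.

No, no such integers exist.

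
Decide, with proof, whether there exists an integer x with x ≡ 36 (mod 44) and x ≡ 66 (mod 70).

gcd(44, 70) = 2. A simultaneous solution exists iff 36 ≡ 66 (mod 2); here 36 mod 2 = 0 = 66 mod 2, so it does.
Write x = 36 + 44t. Then 44t ≡ 66 − 36 ≡ 30 (mod 70); dividing through by 2 gives 22t ≡ 15 (mod 35).
Since 22·8 = 176 = 5·35 + 1, the inverse of 22 mod 35 is 8.
Multiplying by 8: t ≡ 8·15 = 120 ≡ 15 (mod 35).
Then x = 36 + 44·15 = 696.
Check: 696 mod 44 = 36, 696 mod 70 = 66. ✓

x = 696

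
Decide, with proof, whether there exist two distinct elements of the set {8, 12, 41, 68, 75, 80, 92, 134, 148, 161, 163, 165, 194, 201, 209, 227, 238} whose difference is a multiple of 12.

8 and 68 are such a pair.

8 mod 12 = 8 and 68 mod 12 = 8, so 68 − 8 = 60 = 5·12.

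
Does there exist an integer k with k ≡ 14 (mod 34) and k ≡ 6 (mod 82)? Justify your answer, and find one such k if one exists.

k = 252

Here gcd(34, 82) = 2, and both 14 and 6 leave remainder 0 mod 2, so the system is consistent.
The integers ≡ 14 (mod 34) are 14, 48, 82, 116, 150, 184, 218, 252, …; their remainders mod 82 are 14, 48, 0, 34, 68, 20, 54, 6, so k = 252 is the first that is ≡ 6 (mod 82).
Verify: 252 = 7·34 + 14 and 252 = 3·82 + 6. ✓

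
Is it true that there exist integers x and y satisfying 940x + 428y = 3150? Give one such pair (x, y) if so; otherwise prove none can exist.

gcd(940, 428) = 4, so every integer of the form 940x + 428y is a multiple of 4.
However 3150 leaves remainder 2 on division by 4.
Therefore 940x + 428y = 3150 has no solution in integers.

No such integers exist.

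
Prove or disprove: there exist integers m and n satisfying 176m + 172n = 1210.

gcd(176, 172) = 4, so every integer of the form 176m + 172n is a multiple of 4.
But 1210 = 4·302 + 2, so 4 ∤ 1210.
Therefore 176m + 172n = 1210 has no solution in integers.

No such integers exist.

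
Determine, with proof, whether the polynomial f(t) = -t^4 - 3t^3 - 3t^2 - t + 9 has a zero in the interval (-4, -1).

Such a root exists.

f(-4) = -99 and f(-1) = 9, which have opposite signs.
f is continuous everywhere (it is a polynomial), in particular on [-4, -1].
By the Intermediate Value Theorem, f takes the value 0 somewhere in the open interval.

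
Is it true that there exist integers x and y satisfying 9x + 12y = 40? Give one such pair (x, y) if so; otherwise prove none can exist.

There are no such integers.

gcd(9, 12) = 3, so every integer of the form 9x + 12y is a multiple of 3.
But 40 = 3·13 + 1, so 3 ∤ 40.
Therefore 9x + 12y = 40 has no solution in integers.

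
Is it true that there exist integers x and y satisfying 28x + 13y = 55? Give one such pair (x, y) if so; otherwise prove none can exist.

28 and 13 are coprime, so 28x + 13y ranges over all of ℤ.
Euclidean algorithm: 28 = 2·13 + 2, 13 = 6·2 + 1, 2 = 2·1 + 0.
Back-substituting, 1 = 13 − 6·2 = 13 − 6·(28 − 2·13) = −6·28 + 13·13; that is, 28·(-6) + 13·13 = 1.
Scaling by 55 gives the particular solution (x, y) = (-330, 715).
Shifting by a multiple of (13, −28) keeps it a solution: x = -330 + 26·13 = 8, y = 715 − 26·28 = -13.
Check: 28·8 + 13·(-13) = 224 − 169 = 55. ✓

x = 8, y = -13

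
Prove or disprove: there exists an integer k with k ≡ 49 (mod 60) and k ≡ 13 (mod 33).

Here gcd(60, 33) = 3, and both 49 and 13 leave remainder 1 mod 3, so the system is consistent.
List candidates k ≡ 49 (mod 60): 49, 109, 169, 229, 289, 349, 409. Modulo 33 these are 16, 10, 4, 31, 25, 19, 13; 409 gives 13 as required.
Check: 409 mod 60 = 49, 409 mod 33 = 13. ✓

k = 409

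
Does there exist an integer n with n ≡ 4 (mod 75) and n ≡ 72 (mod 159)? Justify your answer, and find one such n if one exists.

Both moduli are multiples of 3 = gcd(75, 159), so any solution would satisfy n ≡ 4 and n ≡ 72 modulo 3 simultaneously.
But 4 mod 3 = 1 while 72 mod 3 = 0, a contradiction.
Therefore no such n exists.

No such integer exists.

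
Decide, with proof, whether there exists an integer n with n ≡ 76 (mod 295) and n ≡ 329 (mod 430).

There is no such integer.

gcd(295, 430) = 5. If n ≡ 76 (mod 295) and n ≡ 329 (mod 430), then n ≡ 76 (mod 5) and n ≡ 329 (mod 5).
But 76 mod 5 = 1 while 329 mod 5 = 4, a contradiction.
Hence the system has no solution.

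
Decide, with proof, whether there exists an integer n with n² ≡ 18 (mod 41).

n = 31

Take n = 31. Then 31² = 961 = 23·41 + 18, so 31² ≡ 18 (mod 41).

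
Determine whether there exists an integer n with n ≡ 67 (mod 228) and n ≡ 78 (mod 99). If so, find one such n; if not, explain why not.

Both moduli are multiples of 3 = gcd(228, 99), so any solution would satisfy n ≡ 67 and n ≡ 78 modulo 3 simultaneously.
But 67 mod 3 = 1 while 78 mod 3 = 0, a contradiction.
So no integer satisfies both congruences.

There is no such integer.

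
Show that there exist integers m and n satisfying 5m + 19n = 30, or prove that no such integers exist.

5 and 19 are coprime, so 5m + 19n ranges over all of ℤ.
Dividing repeatedly: 19 = 3·5 + 4, 5 = 1·4 + 1, 4 = 4·1 + 0.
Unwinding: 1 = 5 − 1·4 = 5 − (19 − 3·5) = −19 + 4·5, i.e. 5·4 + 19·(-1) = 1.
Times 30: 5·120 + 19·(-30) = 30, so (120, -30) solves it.
Subtracting 6·19 from m and adding 6·5 to n gives the tidier solution (6, 0).
Check: 5·6 + 19·0 = 30 + 0 = 30. ✓

m = 6, n = 0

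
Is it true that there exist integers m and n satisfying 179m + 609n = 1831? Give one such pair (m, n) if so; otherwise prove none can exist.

m = 575, n = -166

179 and 609 are coprime, so 179m + 609n ranges over all of ℤ.
Dividing repeatedly: 609 = 3·179 + 72, 179 = 2·72 + 35, 72 = 2·35 + 2, 35 = 17·2 + 1, 2 = 2·1 + 0.
Unwinding: 1 = 35 − 17·2 = 35 − 17·(72 − 2·35) = −17·72 + 35·35 = −17·72 + 35·(179 − 2·72) = 35·179 − 87·72 = 35·179 − 87·(609 − 3·179) = −87·609 + 296·179, i.e. 179·296 + 609·(-87) = 1.
Times 1831: 179·541976 + 609·(-159297) = 1831, so (541976, -159297) solves it.
Shifting by a multiple of (609, −179) keeps it a solution: m = 541976 − 889·609 = 575, n = -159297 + 889·179 = -166.
Check: 179·575 + 609·(-166) = 102925 − 101094 = 1831. ✓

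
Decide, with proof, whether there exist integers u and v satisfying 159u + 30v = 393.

u = 7, v = -24

gcd(159, 30) = 3, and 3 divides 393, so integer solutions exist.
Dividing through by 3 reduces the equation to 53u + 10v = 131.
Euclidean algorithm: 53 = 5·10 + 3, 10 = 3·3 + 1, 3 = 3·1 + 0.
Unwinding: 1 = 10 − 3·3 = 10 − 3·(53 − 5·10) = −3·53 + 16·10, i.e. 53·(-3) + 10·16 = 1.
Times 131: 53·(-393) + 10·2096 = 131, so (-393, 2096) solves it.
The general solution is u = -393 + 10k, v = 2096 − 53k; taking k = 40 gives the smaller pair u = 7, v = -24.
Check: 159·7 + 30·(-24) = 1113 − 720 = 393. ✓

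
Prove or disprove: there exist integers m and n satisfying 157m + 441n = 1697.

m = 8, n = 1

Since gcd(157, 441) = 1, every integer is an integer combination of 157 and 441.
Dividing repeatedly: 441 = 2·157 + 127, 157 = 1·127 + 30, 127 = 4·30 + 7, 30 = 4·7 + 2, 7 = 3·2 + 1, 2 = 2·1 + 0.
Working back up the chain: 1 = 7 − 3·2 = 7 − 3·(30 − 4·7) = −3·30 + 13·7 = −3·30 + 13·(127 − 4·30) = 13·127 − 55·30 = 13·127 − 55·(157 − 1·127) = −55·157 + 68·127 = −55·157 + 68·(441 − 2·157) = 68·441 − 191·157. So 157·(-191) + 441·68 = 1.
Multiplying through by 1697: m = (-191)·1697 = -324127, n = 68·1697 = 115396 is a solution.
Shifting by a multiple of (441, −157) keeps it a solution: m = -324127 + 735·441 = 8, n = 115396 − 735·157 = 1.
Check: 157·8 + 441·1 = 1256 + 441 = 1697. ✓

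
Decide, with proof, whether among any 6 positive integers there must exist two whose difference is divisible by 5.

True.

Partition the integers by their residue mod 5; there are 5 classes.
With 6 integers and only 5 classes, the pigeonhole principle forces two of them, say a and b, into the same class.
Their difference a − b is then a multiple of 5.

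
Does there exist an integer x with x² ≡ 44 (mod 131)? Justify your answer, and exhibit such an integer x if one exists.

Take x = 100. Then 100² = 10000 = 76·131 + 44, so 100² ≡ 44 (mod 131).

x = 100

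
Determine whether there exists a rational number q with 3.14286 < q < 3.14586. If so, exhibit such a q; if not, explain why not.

Scale by 48: the interval becomes (150.85728, 151.00128), which contains the integer 151.
Dividing back, 3.14286 < 151/48 < 3.14586, and 151/48 is rational.

q = 151/48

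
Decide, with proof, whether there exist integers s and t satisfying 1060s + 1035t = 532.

No, no such integers exist.

gcd(1060, 1035) = 5, so every integer of the form 1060s + 1035t is a multiple of 5.
But 532 is not a multiple of 5 (it leaves remainder 2).
Therefore 1060s + 1035t = 532 has no solution in integers.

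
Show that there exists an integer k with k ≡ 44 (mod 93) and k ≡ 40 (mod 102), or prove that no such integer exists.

There is no such integer.

Reduce both congruences modulo 3, which divides 93 and 102: they say k ≡ 44 (mod 3) and k ≡ 40 (mod 3).
But 44 mod 3 = 2 while 40 mod 3 = 1, a contradiction.
Hence the system has no solution.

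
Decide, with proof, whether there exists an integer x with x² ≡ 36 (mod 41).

x = 35

Take x = 35. Then 35² = 1225 = 29·41 + 36, so 35² ≡ 36 (mod 41).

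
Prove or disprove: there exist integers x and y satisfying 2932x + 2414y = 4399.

There are no such integers.

Both 2932 and 2414 are divisible by gcd(2932, 2414) = 2, hence so is any combination 2932x + 2414y.
But 4399 = 2·2199 + 1, so 2 ∤ 4399.
Hence no integers x, y satisfy the equation.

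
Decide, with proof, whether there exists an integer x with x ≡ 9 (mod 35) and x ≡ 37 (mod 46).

x = 359

Since 35 and 46 share no common factor, CRT says the pair of congruences has a solution (unique mod 1610).
Any solution of the first congruence is x = 9 + 35t; substituting into the second, 35t ≡ 37 − 9 ≡ 28 (mod 46).
Note 35·25 = 875 ≡ 1 (mod 46) (as 875 − 1 = 19·46), so 35⁻¹ ≡ 25.
Therefore t ≡ 25·28 = 700 ≡ 10 (mod 46).
With t = 10: x = 9 + 35·10 = 359.
Indeed 359 ≡ 9 (mod 35) and 359 ≡ 37 (mod 46).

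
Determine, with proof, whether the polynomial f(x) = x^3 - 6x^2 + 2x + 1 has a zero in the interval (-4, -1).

No such root exists.

f(-4) = -167 and f(-1) = -8, both negative, so a sign-change argument is unavailable; we show f keeps this sign on the whole interval.
Shift to the endpoint -1: with x = -1 − u (0 < u < 3), one computes f(-1 − u) = -u^3 - 9u^2 - 17u - 8.
The nonzero coefficients here are all negative, so for u > 0 every term is negative (or zero), and the constant term -8 is strictly negative.
Therefore f(x) < 0 throughout (-4, -1), and f has no zero there.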